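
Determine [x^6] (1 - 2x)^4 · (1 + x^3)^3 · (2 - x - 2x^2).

-242

(1 - 2x)^4 has coefficients 1,-8,24,-32,16 for degrees 0…4.
(1 + x^3)^3 has coefficients 1,0,0,3,0,0,3 for degrees 0…6.
Finally multiplying by (2 - x - 2x^2), the product of all factors after the first has coefficients 2,-1,-2,6,-3,-6,6 for degrees 0…6.
[x^6] = 1·6 − 8·(-6) + 24·(-3) − 32·6 + 16·(-2) = -242.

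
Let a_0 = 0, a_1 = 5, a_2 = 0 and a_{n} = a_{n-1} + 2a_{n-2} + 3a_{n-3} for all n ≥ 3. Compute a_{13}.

The ordinary generating function has denominator 1 - x - 2x^2 - 3x^3.
Iterating the recurrence: a_0,…,a_{13} = 0, 5, 0, 10, 25, 45, 125, 290, 675, 1630, 3850, 9135, 21725, 51545.

51545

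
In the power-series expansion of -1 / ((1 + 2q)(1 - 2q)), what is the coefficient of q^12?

-4096

The denominator gives the recurrence a_n = 4a_(n−2) for n ≥ 2; the numerator fixes a_0 = -1, a_1 = 0.
Iterating: -1, 0, -4, 0, -16, 0, -64, 0, -256, 0, -1024, 0, -4096, so a_12 = -4096.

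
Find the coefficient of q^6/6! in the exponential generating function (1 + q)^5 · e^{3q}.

83079

The EGF product rule gives c_6 = Σ_{k_1+k_2=6} C(6; k_1,k_2) · ∏ g_i(k_i), where (1+q)^5 gives the falling factorial (5)_k; e^{3q} gives (3)^k.
g_1(k) for k = 0…6: 1, 5, 20, 60, 120, 120, 0.
g_2(k) for k = 0…6: 1, 3, 9, 27, 81, 243, 729.
c_6 = Σ_k C(6,k)·g_1(k)·g_2(6−k) = 1·1·729 + 6·5·243 + 15·20·81 + 20·60·27 + 15·120·9 + 6·120·3 = 729 + 7290 + 24300 + 32400 + 16200 + 2160 = 83079.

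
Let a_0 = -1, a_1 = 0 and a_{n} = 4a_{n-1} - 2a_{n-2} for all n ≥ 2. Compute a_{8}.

The ordinary generating function has denominator 1 - 4y + 2y^2.
Iterating the recurrence: a_0,…,a_{8} = -1, 0, 2, 8, 28, 96, 328, 1120, 3824.

3824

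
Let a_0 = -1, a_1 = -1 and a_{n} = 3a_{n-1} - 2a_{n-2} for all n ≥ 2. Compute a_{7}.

-1

The ordinary generating function has denominator 1 - 3t + 2t^2.
Iterating the recurrence: a_0,…,a_{7} = -1, -1, -1, -1, -1, -1, -1, -1.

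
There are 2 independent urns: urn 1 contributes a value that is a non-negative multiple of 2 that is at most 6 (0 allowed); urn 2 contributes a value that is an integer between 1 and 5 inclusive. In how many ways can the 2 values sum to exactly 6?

The generating function for the choices is (1 + t^2 + t^4 + t^6)·(t + t^2 + t^3 + t^4 + t^5); the count is [t^6].
(1 + t^2 + t^4 + t^6) has coefficients 1,0,1,0,1,0,1 for degrees 0…6.
(t + t^2 + t^3 + t^4 + t^5) has coefficients 0,1,1,1,1,1,0 for degrees 0…6.
[t^6] = 1·0 + 1·1 + 1·1 + 1·0 = 2.

2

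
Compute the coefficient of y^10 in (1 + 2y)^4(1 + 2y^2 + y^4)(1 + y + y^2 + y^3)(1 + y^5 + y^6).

406

(1 + 2y)^4 has coefficients 1,8,24,32,16 for degrees 0…4.
(1 + 2y^2 + y^4) has coefficients 1,0,2,0,1,0,0,0,0,0,0 for degrees 0…10.
Multiplying by (1 + y + y^2 + y^3) gives running coefficients 1,1,3,3,3,3,1,1,0,0,0 for degrees 0…10.
Finally multiplying by (1 + y^5 + y^6), the product of all factors after the first has coefficients 1,1,3,3,3,4,3,5,6,6,6 for degrees 0…10.
[y^10] = 1·6 + 8·6 + 24·6 + 32·5 + 16·3 = 406.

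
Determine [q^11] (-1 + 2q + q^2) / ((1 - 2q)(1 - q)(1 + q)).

682

The denominator gives the recurrence a_n = 2a_(n−1) + a_(n−2) − 2a_(n−3) for n ≥ 3; the numerator fixes a_0 = -1, a_1 = 0, a_2 = 0.
Iterating: -1, 0, 0, 2, 4, 10, 20, 42, 84, 170, 340, 682, so a_11 = 682.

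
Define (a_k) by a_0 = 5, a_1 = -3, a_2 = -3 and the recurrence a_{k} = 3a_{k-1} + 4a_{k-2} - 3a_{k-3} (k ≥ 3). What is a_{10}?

-381000

The ordinary generating function has denominator 1 - 3z - 4z^2 + 3z^3.
Iterating the recurrence: a_0,…,a_{10} = 5, -3, -3, -36, -111, -468, -1740, -6759, -25833, -99315, -381000.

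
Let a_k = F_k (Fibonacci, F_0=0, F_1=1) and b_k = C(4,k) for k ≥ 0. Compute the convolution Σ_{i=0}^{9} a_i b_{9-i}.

233

This is [x^9] in the product of the two ordinary generating functions.
Σ = 0·0 + 1·0 + 1·0 + 2·0 + 3·0 + 5·1 + 8·4 + 13·6 + 21·4 + 34·1 = 233.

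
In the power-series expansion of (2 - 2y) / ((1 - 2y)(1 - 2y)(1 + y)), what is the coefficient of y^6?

356

The denominator gives the recurrence a_n = 3a_(n−1) − 4a_(n−3) for n ≥ 3; the numerator fixes a_0 = 2, a_1 = 4, a_2 = 12.
Iterating: 2, 4, 12, 28, 68, 156, 356, so a_6 = 356.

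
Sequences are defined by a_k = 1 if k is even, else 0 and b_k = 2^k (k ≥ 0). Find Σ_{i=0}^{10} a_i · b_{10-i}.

The convolution is the t^10 coefficient of A(t)B(t).
Σ = 1·1024 + 0·512 + 1·256 + 0·128 + 1·64 + 0·32 + 1·16 + 0·8 + 1·4 + 0·2 + 1·1 = 1365.

1365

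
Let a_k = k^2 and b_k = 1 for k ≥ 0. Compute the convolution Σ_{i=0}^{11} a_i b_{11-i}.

506

The convolution is the t^11 coefficient of A(t)B(t).
Σ = 0·1 + 1·1 + 4·1 + 9·1 + 16·1 + 25·1 + 36·1 + 49·1 + 64·1 + 81·1 + 100·1 + 121·1 = 506.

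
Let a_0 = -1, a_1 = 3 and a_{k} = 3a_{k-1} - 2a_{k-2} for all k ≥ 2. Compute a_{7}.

The ordinary generating function has denominator 1 - 3z + 2z^2.
Iterating the recurrence: a_0,…,a_{7} = -1, 3, 11, 27, 59, 123, 251, 507.

507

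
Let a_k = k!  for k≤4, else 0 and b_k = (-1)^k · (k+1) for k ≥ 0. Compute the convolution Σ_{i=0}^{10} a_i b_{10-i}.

139

Write out a_i and b_{10-i} for i = 0,…,10 and sum the products.
Σ = 1·11 + 1·(-10) + 2·9 + 6·(-8) + 24·7 + 0·(-6) + 0·5 + 0·(-4) + 0·3 + 0·(-2) + 0·1 = 139.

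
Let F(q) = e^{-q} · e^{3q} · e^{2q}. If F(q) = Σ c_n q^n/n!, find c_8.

65536

The EGF product rule gives c_8 = Σ_{k_1+k_2+k_3=8} C(8; k_1,k_2,k_3) · ∏ g_i(k_i), where e^{-q} gives (-1)^k; e^{3q} gives (3)^k; e^{2q} gives (2)^k.
g_1(k) for k = 0…8: 1, -1, 1, -1, 1, -1, 1, -1, 1.
g_2(k) for k = 0…8: 1, 3, 9, 27, 81, 243, 729, 2187, 6561.
g_3(k) for k = 0…8: 1, 2, 4, 8, 16, 32, 64, 128, 256.
First combine the last two factors: h(k) = Σ_j C(k,j)·g_2(j)·g_3(k−j) for k = 0…8: 1, 5, 25, 125, 625, 3125, 15625, 78125, 390625.
c_8 = Σ_k C(8,k)·g_1(k)·h(8−k) = 1·1·390625 + 8·(-1)·78125 + 28·1·15625 + 56·(-1)·3125 + 70·1·625 + 56·(-1)·125 + 28·1·25 + 8·(-1)·5 + 1·1·1 = 390625 − 625000 + 437500 − 175000 + 43750 − 7000 + 700 − 40 + 1 = 65536.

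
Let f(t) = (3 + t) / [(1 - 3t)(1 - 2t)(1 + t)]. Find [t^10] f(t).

438089

Partial fractions give a closed form: a_n = (15/2)·3^n + (-14/3)·2^n + (1/6)·(-1)^n.
At n = 10: a_10 = 438089.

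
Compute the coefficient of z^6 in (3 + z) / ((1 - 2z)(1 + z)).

150

Partial fractions give a closed form: a_n = (7/3)·2^n + (2/3)·(-1)^n.
At n = 6: a_6 = 150.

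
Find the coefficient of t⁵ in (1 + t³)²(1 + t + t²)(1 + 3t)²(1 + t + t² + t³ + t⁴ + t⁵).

96

(1 + t³)² has coefficients 1,0,0,2,0,0 for degrees 0…5.
(1 + t + t²) has coefficients 1,1,1,0,0,0 for degrees 0…5.
Multiplying by (1 + 3t)² gives running coefficients 1,7,16,15,9,0 for degrees 0…5.
Finally multiplying by (1 + t + t² + t³ + t⁴ + t⁵), the product of all factors after the first has coefficients 1,8,24,39,48,48 for degrees 0…5.
[t⁵] = 1·48 + 2·24 = 96.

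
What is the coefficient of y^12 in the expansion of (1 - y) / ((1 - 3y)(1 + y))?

265721

Partial fractions give a closed form: a_n = (1/2)·3^n + (1/2)·(-1)^n.
At n = 12: a_12 = 265721.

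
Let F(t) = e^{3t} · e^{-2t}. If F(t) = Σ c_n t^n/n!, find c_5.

1

The EGF product rule gives c_5 = Σ_{k_1+k_2=5} C(5; k_1,k_2) · ∏ g_i(k_i), where e^{3t} gives (3)^k; e^{-2t} gives (-2)^k.
g_1(k) for k = 0…5: 1, 3, 9, 27, 81, 243.
g_2(k) for k = 0…5: 1, -2, 4, -8, 16, -32.
c_5 = Σ_k C(5,k)·g_1(k)·g_2(5−k) = 1·1·(-32) + 5·3·16 + 10·9·(-8) + 10·27·4 + 5·81·(-2) + 1·243·1 = −32 + 240 − 720 + 1080 − 810 + 243 = 1.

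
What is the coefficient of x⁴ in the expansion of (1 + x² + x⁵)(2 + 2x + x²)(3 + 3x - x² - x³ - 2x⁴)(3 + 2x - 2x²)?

-4

(1 + x² + x⁵) has coefficients 1,0,1,0,0 for degrees 0…4.
(2 + 2x + x²) has coefficients 2,2,1,0,0 for degrees 0…4.
Multiplying by (3 + 3x - x² - x³ - 2x⁴) gives running coefficients 6,12,7,-1,-7 for degrees 0…4.
Finally multiplying by (3 + 2x - 2x²), the product of all factors after the first has coefficients 18,48,33,-13,-37 for degrees 0…4.
[x⁴] = 1·(-37) + 1·33 = -4.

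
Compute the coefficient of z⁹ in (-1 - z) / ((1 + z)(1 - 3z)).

-19683

The denominator gives the recurrence a_n = 2a_(n−1) + 3a_(n−2) for n ≥ 2; the numerator fixes a_0 = -1, a_1 = -3.
Iterating: -1, -3, -9, -27, -81, -243, -729, -2187, -6561, -19683, so a_9 = -19683.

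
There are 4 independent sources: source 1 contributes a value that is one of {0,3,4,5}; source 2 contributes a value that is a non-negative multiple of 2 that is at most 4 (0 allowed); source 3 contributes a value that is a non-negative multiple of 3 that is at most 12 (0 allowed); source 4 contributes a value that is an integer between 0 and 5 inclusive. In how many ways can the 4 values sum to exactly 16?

The generating function for the choices is (1 + q³ + q⁴ + q⁵)·(1 + q² + q⁴)·(1 + q³ + q⁶ + q⁹ + q¹²)·(1 + q + q² + q³ + q⁴ + q⁵); the count is [q¹⁶].
(1 + q³ + q⁴ + q⁵) has coefficients 1,0,0,1,1,1 for degrees 0…5.
(1 + q² + q⁴) has coefficients 1,0,1,0,1,0,0,0,0,0,0,0,0,0,0,0,0 for degrees 0…16.
Multiplying by (1 + q³ + q⁶ + q⁹ + q¹²) gives running coefficients 1,0,1,1,1,1,1,1,1,1,1,1,1,1,1,0,1 for degrees 0…16.
Finally multiplying by (1 + q + q² + q³ + q⁴ + q⁵), the product of all factors after the first has coefficients 1,1,2,3,4,5,5,6,6,6,6,6,6,6,6,5,5 for degrees 0…16.
[q¹⁶] = 1·5 + 1·6 + 1·6 + 1·6 = 23.

23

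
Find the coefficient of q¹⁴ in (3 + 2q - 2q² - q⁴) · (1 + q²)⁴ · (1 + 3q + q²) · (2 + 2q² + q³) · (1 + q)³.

(3 + 2q - 2q² - q⁴) has coefficients 3,2,-2,0,-1 for degrees 0…4.
(1 + q²)⁴ has coefficients 1,0,4,0,6,0,4,0,1,0,0,0,0,0,0 for degrees 0…14.
Multiplying by (1 + 3q + q²) gives running coefficients 1,3,5,12,10,18,10,12,5,3,1,0,0,0,0 for degrees 0…14.
Multiplying by (2 + 2q² + q³) gives running coefficients 2,6,12,31,33,65,52,70,48,40,24,11,5,1,0 for degrees 0…14.
Finally multiplying by (1 + q)³, the product of all factors after the first has coefficients 2,12,36,87,168,269,377,454,479,446,358,251,150,73,29 for degrees 0…14.
[q¹⁴] = 3·29 + 2·73 − 2·150 − 1·358 = -425.

-425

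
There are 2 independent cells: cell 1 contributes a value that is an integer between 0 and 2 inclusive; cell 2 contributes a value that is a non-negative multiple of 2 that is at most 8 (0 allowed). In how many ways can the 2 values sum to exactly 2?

2

The generating function for the choices is (1 + y + y²)·(1 + y² + y⁴ + y⁶ + y⁸); the count is [y²].
(1 + y + y²) has coefficients 1,1,1 for degrees 0…2.
(1 + y² + y⁴ + y⁶ + y⁸) has coefficients 1,0,1 for degrees 0…2.
[y²] = 1·1 + 1·0 + 1·1 = 2.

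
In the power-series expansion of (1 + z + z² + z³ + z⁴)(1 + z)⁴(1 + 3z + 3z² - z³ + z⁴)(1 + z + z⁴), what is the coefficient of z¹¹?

95

(1 + z + z² + z³ + z⁴) has coefficients 1,1,1,1,1 for degrees 0…4.
(1 + z)⁴ has coefficients 1,4,6,4,1,0,0,0,0,0,0,0 for degrees 0…11.
Multiplying by (1 + 3z + 3z² - z³ + z⁴) gives running coefficients 1,7,21,33,28,13,5,3,1,0,0,0 for degrees 0…11.
Finally multiplying by (1 + z + z⁴), the product of all factors after the first has coefficients 1,8,28,54,62,48,39,41,32,14,5,3 for degrees 0…11.
[z¹¹] = 1·3 + 1·5 + 1·14 + 1·32 + 1·41 = 95.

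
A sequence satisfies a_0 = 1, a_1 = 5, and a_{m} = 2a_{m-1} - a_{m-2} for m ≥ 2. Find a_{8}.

The ordinary generating function has denominator 1 - 2z + z^2.
Iterating the recurrence: a_0,…,a_{8} = 1, 5, 9, 13, 17, 21, 25, 29, 33.

33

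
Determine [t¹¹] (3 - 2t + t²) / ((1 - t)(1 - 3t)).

The denominator gives the recurrence a_n = 4a_(n−1) − 3a_(n−2) for n ≥ 3; the numerator fixes a_0 = 3, a_1 = 10, a_2 = 32.
Iterating: 3, 10, 32, 98, 296, 890, 2672, 8018, 24056, 72170, 216512, 649538, so a_11 = 649538.

649538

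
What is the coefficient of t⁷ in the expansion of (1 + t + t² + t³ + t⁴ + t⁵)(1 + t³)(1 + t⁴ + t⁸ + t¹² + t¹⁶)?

(1 + t + t² + t³ + t⁴ + t⁵) has coefficients 1,1,1,1,1,1 for degrees 0…5.
(1 + t³) has coefficients 1,0,0,1,0,0,0,0 for degrees 0…7.
Finally multiplying by (1 + t⁴ + t⁸ + t¹² + t¹⁶), the product of all factors after the first has coefficients 1,0,0,1,1,0,0,1 for degrees 0…7.
[t⁷] = 1·1 + 1·0 + 1·0 + 1·1 + 1·1 + 1·0 = 3.

3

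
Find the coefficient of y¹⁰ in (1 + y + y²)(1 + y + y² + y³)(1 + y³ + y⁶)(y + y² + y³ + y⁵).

(1 + y + y²) has coefficients 1,1,1 for degrees 0…2.
(1 + y + y² + y³) has coefficients 1,1,1,1,0,0,0,0,0,0,0 for degrees 0…10.
Multiplying by (1 + y³ + y⁶) gives running coefficients 1,1,1,2,1,1,2,1,1,1,0 for degrees 0…10.
Finally multiplying by (y + y² + y³ + y⁵), the product of all factors after the first has coefficients 0,1,2,3,4,5,5,5,6,5,4 for degrees 0…10.
[y¹⁰] = 1·4 + 1·5 + 1·6 = 15.

15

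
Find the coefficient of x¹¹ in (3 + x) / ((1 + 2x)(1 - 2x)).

1024

The denominator gives the recurrence a_n = 4a_(n−2) for n ≥ 3; the numerator fixes a_0 = 3, a_1 = 1, a_2 = 12.
Iterating: 3, 1, 12, 4, 48, 16, 192, 64, 768, 256, 3072, 1024, so a_11 = 1024.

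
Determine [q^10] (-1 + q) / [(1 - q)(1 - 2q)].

The denominator gives the recurrence a_n = 3a_(n−1) − 2a_(n−2) for n ≥ 2; the numerator fixes a_0 = -1, a_1 = -2.
Iterating: -1, -2, -4, -8, -16, -32, -64, -128, -256, -512, -1024, so a_10 = -1024.

-1024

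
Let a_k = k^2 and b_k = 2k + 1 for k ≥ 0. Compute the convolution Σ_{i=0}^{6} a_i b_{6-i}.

301

Write out a_i and b_{6-i} for i = 0,…,6 and sum the products.
Σ = 0·13 + 1·11 + 4·9 + 9·7 + 16·5 + 25·3 + 36·1 = 301.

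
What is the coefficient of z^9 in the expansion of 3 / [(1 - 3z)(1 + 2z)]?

34815

Partial fractions give a closed form: a_n = (9/5)·3^n + (6/5)·(-2)^n.
At n = 9: a_9 = 34815.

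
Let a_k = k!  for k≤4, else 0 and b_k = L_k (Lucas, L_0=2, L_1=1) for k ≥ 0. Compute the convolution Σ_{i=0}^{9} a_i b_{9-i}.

The convolution is the x^9 coefficient of A(x)B(x).
Σ = 1·76 + 1·47 + 2·29 + 6·18 + 24·11 + 0·7 + 0·4 + 0·3 + 0·1 + 0·2 = 553.

553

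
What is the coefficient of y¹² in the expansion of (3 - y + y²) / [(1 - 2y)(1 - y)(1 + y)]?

15018

Partial fractions give a closed form: a_n = (11/3)·2^n + (-3/2)·1^n + (5/6)·(-1)^n.
At n = 12: a_12 = 15018.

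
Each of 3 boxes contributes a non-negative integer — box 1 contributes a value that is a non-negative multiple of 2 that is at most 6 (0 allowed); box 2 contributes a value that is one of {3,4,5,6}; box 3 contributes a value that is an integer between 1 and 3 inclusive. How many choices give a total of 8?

The generating function for the choices is (1 + t^2 + t^4 + t^6)·(t^3 + t^4 + t^5 + t^6)·(t + t^2 + t^3); the count is [t^8].
(1 + t^2 + t^4 + t^6) has coefficients 1,0,1,0,1,0,1 for degrees 0…6.
(t^3 + t^4 + t^5 + t^6) has coefficients 0,0,0,1,1,1,1,0,0 for degrees 0…8.
Finally multiplying by (t + t^2 + t^3), the product of all factors after the first has coefficients 0,0,0,0,1,2,3,3,2 for degrees 0…8.
[t^8] = 1·2 + 1·3 + 1·1 + 1·0 = 6.

6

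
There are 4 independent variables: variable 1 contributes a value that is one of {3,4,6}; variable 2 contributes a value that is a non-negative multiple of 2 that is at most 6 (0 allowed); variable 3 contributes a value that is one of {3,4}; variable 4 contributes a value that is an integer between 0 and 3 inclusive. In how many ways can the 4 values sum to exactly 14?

The generating function for the choices is (t^3 + t^4 + t^6)·(1 + t^2 + t^4 + t^6)·(t^3 + t^4)·(1 + t + t^2 + t^3); the count is [t^14].
(t^3 + t^4 + t^6) has coefficients 0,0,0,1,1,0,1 for degrees 0…6.
(1 + t^2 + t^4 + t^6) has coefficients 1,0,1,0,1,0,1,0,0,0,0,0,0,0,0 for degrees 0…14.
Multiplying by (t^3 + t^4) gives running coefficients 0,0,0,1,1,1,1,1,1,1,1,0,0,0,0 for degrees 0…14.
Finally multiplying by (1 + t + t^2 + t^3), the product of all factors after the first has coefficients 0,0,0,1,2,3,4,4,4,4,4,3,2,1,0 for degrees 0…14.
[t^14] = 1·3 + 1·4 + 1·4 = 11.

11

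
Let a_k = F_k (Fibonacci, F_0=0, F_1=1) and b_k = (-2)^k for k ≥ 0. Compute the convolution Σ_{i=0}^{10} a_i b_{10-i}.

Write out a_i and b_{10-i} for i = 0,…,10 and sum the products.
Σ = 0·1024 + 1·(-512) + 1·256 + 2·(-128) + 3·64 + 5·(-32) + 8·16 + 13·(-8) + 21·4 + 34·(-2) + 55·1 = -385.

-385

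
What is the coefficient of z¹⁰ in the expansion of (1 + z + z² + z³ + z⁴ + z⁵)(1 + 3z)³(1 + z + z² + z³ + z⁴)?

(1 + z + z² + z³ + z⁴ + z⁵) has coefficients 1,1,1,1,1,1 for degrees 0…5.
(1 + 3z)³ has coefficients 1,9,27,27,0,0,0,0,0,0,0 for degrees 0…10.
Finally multiplying by (1 + z + z² + z³ + z⁴), the product of all factors after the first has coefficients 1,10,37,64,64,63,54,27,0,0,0 for degrees 0…10.
[z¹⁰] = 1·0 + 1·0 + 1·0 + 1·27 + 1·54 + 1·63 = 144.

144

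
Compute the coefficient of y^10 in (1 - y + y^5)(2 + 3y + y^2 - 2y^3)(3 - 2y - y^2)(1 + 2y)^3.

(1 - y + y^5) has coefficients 1,-1,0,0,0,1 for degrees 0…5.
(2 + 3y + y^2 - 2y^3) has coefficients 2,3,1,-2,0,0,0,0,0,0,0 for degrees 0…10.
Multiplying by (3 - 2y - y^2) gives running coefficients 6,5,-5,-11,3,2,0,0,0,0,0 for degrees 0…10.
Finally multiplying by (1 + 2y)^3, the product of all factors after the first has coefficients 6,41,97,67,-83,-152,-40,48,16,0,0 for degrees 0…10.
[y^10] = 1·0 − 1·0 + 1·(-152) = -152.

-152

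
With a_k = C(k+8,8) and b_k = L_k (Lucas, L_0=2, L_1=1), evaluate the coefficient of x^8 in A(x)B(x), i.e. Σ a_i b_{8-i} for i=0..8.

This is [x^8] in the product of the two ordinary generating functions.
Σ = 1·47 + 9·29 + 45·18 + 165·11 + 495·7 + 1287·4 + 3003·3 + 6435·1 + 12870·2 = 52730.

52730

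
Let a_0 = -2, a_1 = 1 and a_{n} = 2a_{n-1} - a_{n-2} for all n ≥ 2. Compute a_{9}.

The ordinary generating function has denominator 1 - 2z + z^2.
Iterating the recurrence: a_0,…,a_{9} = -2, 1, 4, 7, 10, 13, 16, 19, 22, 25.

25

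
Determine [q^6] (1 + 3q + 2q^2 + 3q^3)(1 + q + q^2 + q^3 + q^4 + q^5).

(1 + 3q + 2q^2 + 3q^3) has coefficients 1,3,2,3 for degrees 0…3.
(1 + q + q^2 + q^3 + q^4 + q^5) has coefficients 1,1,1,1,1,1,0 for degrees 0…6.
[q^6] = 1·0 + 3·1 + 2·1 + 3·1 = 8.

8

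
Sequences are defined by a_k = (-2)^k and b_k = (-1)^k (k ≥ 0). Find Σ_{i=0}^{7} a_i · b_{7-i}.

-255

The convolution is the x^7 coefficient of A(x)B(x).
Σ = 1·(-1) − 2·1 + 4·(-1) − 8·1 + 16·(-1) − 32·1 + 64·(-1) − 128·1 = -255.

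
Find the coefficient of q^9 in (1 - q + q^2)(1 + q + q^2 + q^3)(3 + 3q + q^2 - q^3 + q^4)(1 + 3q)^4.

664

(1 - q + q^2) has coefficients 1,-1,1 for degrees 0…2.
(1 + q + q^2 + q^3) has coefficients 1,1,1,1,0,0,0,0,0,0 for degrees 0…9.
Multiplying by (3 + 3q + q^2 - q^3 + q^4) gives running coefficients 3,6,7,6,4,1,0,1,0,0 for degrees 0…9.
Finally multiplying by (1 + 3q)^4, the product of all factors after the first has coefficients 3,42,241,738,1345,1615,1443,973,444,135 for degrees 0…9.
[q^9] = 1·135 − 1·444 + 1·973 = 664.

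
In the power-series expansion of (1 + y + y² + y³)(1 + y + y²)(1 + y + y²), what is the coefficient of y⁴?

8

(1 + y + y² + y³) has coefficients 1,1,1,1 for degrees 0…3.
(1 + y + y²) has coefficients 1,1,1,0,0 for degrees 0…4.
Finally multiplying by (1 + y + y²), the product of all factors after the first has coefficients 1,2,3,2,1 for degrees 0…4.
[y⁴] = 1·1 + 1·2 + 1·3 + 1·2 = 8.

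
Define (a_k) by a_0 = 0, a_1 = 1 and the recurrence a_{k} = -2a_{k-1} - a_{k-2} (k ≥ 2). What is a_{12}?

-12

The ordinary generating function has denominator 1 + 2y + y^2.
Iterating the recurrence: a_0,…,a_{12} = 0, 1, -2, 3, -4, 5, -6, 7, -8, 9, -10, 11, -12.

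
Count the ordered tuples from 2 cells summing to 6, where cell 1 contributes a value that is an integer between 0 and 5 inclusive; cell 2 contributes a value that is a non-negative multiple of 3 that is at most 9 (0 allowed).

2

The generating function for the choices is (1 + y + y² + y³ + y⁴ + y⁵)·(1 + y³ + y⁶ + y⁹); the count is [y⁶].
(1 + y + y² + y³ + y⁴ + y⁵) has coefficients 1,1,1,1,1,1 for degrees 0…5.
(1 + y³ + y⁶ + y⁹) has coefficients 1,0,0,1,0,0,1 for degrees 0…6.
[y⁶] = 1·1 + 1·0 + 1·0 + 1·1 + 1·0 + 1·0 = 2.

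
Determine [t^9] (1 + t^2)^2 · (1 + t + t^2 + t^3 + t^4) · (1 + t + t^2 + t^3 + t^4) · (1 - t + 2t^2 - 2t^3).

-8

(1 + t^2)^2 has coefficients 1,0,2,0,1 for degrees 0…4.
(1 + t + t^2 + t^3 + t^4) has coefficients 1,1,1,1,1,0,0,0,0,0 for degrees 0…9.
Multiplying by (1 + t + t^2 + t^3 + t^4) gives running coefficients 1,2,3,4,5,4,3,2,1,0 for degrees 0…9.
Finally multiplying by (1 - t + 2t^2 - 2t^3), the product of all factors after the first has coefficients 1,1,3,3,3,1,1,-3,-3,-3 for degrees 0…9.
[t^9] = 1·(-3) + 2·(-3) + 1·1 = -8.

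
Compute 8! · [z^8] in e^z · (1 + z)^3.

529

The EGF product rule gives c_8 = Σ_{k_1+k_2=8} C(8; k_1,k_2) · ∏ g_i(k_i), where e^z gives (1)^k; (1+z)^3 gives the falling factorial (3)_k.
g_1(k) for k = 0…8: 1, 1, 1, 1, 1, 1, 1, 1, 1.
g_2(k) for k = 0…8: 1, 3, 6, 6, 0, 0, 0, 0, 0.
c_8 = Σ_k C(8,k)·g_1(k)·g_2(8−k) = 56·1·6 + 28·1·6 + 8·1·3 + 1·1·1 = 336 + 168 + 24 + 1 = 529.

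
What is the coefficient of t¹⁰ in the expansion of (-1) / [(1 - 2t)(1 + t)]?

-683

The denominator gives the recurrence a_n = a_(n−1) + 2a_(n−2) for n ≥ 2; the numerator fixes a_0 = -1, a_1 = -1.
Iterating: -1, -1, -3, -5, -11, -21, -43, -85, -171, -341, -683, so a_10 = -683.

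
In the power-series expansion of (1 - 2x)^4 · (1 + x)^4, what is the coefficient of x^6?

-8

(1 - 2x)^4 has coefficients 1,-8,24,-32,16 for degrees 0…4.
(1 + x)^4 has coefficients 1,4,6,4,1,0,0 for degrees 0…6.
[x^6] = 1·0 − 8·0 + 24·1 − 32·4 + 16·6 = -8.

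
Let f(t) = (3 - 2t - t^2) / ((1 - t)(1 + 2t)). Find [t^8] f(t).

The denominator gives the recurrence a_n = −a_(n−1) + 2a_(n−2) for n ≥ 3; the numerator fixes a_0 = 3, a_1 = -5, a_2 = 10.
Iterating: 3, -5, 10, -20, 40, -80, 160, -320, 640, so a_8 = 640.

640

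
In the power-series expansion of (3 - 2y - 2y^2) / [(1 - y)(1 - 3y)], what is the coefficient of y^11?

560966

The denominator gives the recurrence a_n = 4a_(n−1) − 3a_(n−2) for n ≥ 3; the numerator fixes a_0 = 3, a_1 = 10, a_2 = 29.
Iterating: 3, 10, 29, 86, 257, 770, 2309, 6926, 20777, 62330, 186989, 560966, so a_11 = 560966.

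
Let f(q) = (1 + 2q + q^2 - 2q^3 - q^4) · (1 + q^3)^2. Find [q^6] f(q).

(1 + 2q + q^2 - 2q^3 - q^4) has coefficients 1,2,1,-2,-1 for degrees 0…4.
(1 + q^3)^2 has coefficients 1,0,0,2,0,0,1 for degrees 0…6.
[q^6] = 1·1 + 2·0 + 1·0 − 2·2 − 1·0 = -3.

-3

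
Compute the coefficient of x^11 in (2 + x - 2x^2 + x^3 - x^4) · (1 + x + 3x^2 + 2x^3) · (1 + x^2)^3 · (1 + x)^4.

(2 + x - 2x^2 + x^3 - x^4) has coefficients 2,1,-2,1,-1 for degrees 0…4.
(1 + x + 3x^2 + 2x^3) has coefficients 1,1,3,2,0,0,0,0,0,0,0,0 for degrees 0…11.
Multiplying by (1 + x^2)^3 gives running coefficients 1,1,6,5,12,9,10,7,3,2,0,0 for degrees 0…11.
Finally multiplying by (1 + x)^4, the product of all factors after the first has coefficients 1,5,16,39,73,112,144,154,139,105,64,31 for degrees 0…11.
[x^11] = 2·31 + 1·64 − 2·105 + 1·139 − 1·154 = -99.

-99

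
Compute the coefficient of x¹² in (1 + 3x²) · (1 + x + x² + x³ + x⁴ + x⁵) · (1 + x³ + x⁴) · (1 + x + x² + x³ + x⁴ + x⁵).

(1 + 3x²) has coefficients 1,0,3 for degrees 0…2.
(1 + x + x² + x³ + x⁴ + x⁵) has coefficients 1,1,1,1,1,1,0,0,0,0,0,0,0 for degrees 0…12.
Multiplying by (1 + x³ + x⁴) gives running coefficients 1,1,1,2,3,3,2,2,2,1,0,0,0 for degrees 0…12.
Finally multiplying by (1 + x + x² + x³ + x⁴ + x⁵), the product of all factors after the first has coefficients 1,2,3,5,8,11,12,13,14,13,10,7,5 for degrees 0…12.
[x¹²] = 1·5 + 3·10 = 35.

35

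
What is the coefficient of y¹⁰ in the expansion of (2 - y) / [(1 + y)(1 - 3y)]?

73812

Partial fractions give a closed form: a_n = (3/4)·(-1)^n + (5/4)·3^n.
At n = 10: a_10 = 73812.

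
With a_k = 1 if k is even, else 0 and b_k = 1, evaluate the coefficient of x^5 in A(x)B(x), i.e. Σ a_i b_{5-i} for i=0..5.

The convolution is the t^5 coefficient of A(t)B(t).
Σ = 1·1 + 0·1 + 1·1 + 0·1 + 1·1 + 0·1 = 3.

3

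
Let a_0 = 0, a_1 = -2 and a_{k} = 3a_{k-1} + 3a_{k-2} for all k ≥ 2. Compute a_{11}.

The ordinary generating function has denominator 1 - 3t - 3t^2.
Iterating the recurrence: a_0,…,a_{11} = 0, -2, -6, -24, -90, -342, -1296, -4914, -18630, -70632, -267786, -1015254.

-1015254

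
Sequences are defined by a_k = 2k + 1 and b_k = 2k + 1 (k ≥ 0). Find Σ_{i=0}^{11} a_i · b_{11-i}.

The convolution is the x^11 coefficient of A(x)B(x).
Σ = 1·23 + 3·21 + 5·19 + 7·17 + 9·15 + 11·13 + 13·11 + 15·9 + 17·7 + 19·5 + 21·3 + 23·1 = 1156.

1156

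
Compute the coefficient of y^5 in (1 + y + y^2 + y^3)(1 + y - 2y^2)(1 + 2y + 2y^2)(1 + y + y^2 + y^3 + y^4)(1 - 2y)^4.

(1 + y + y^2 + y^3) has coefficients 1,1,1,1 for degrees 0…3.
(1 + y - 2y^2) has coefficients 1,1,-2,0,0,0 for degrees 0…5.
Multiplying by (1 + 2y + 2y^2) gives running coefficients 1,3,2,-2,-4,0 for degrees 0…5.
Multiplying by (1 + y + y^2 + y^3 + y^4) gives running coefficients 1,4,6,4,0,-1 for degrees 0…5.
Finally multiplying by (1 - 2y)^4, the product of all factors after the first has coefficients 1,-4,-2,20,0,-33 for degrees 0…5.
[y^5] = 1·(-33) + 1·0 + 1·20 + 1·(-2) = -15.

-15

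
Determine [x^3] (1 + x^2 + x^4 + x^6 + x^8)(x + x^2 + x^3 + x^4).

(1 + x^2 + x^4 + x^6 + x^8) has coefficients 1,0,1,0 for degrees 0…3.
(x + x^2 + x^3 + x^4) has coefficients 0,1,1,1 for degrees 0…3.
[x^3] = 1·1 + 1·1 = 2.

2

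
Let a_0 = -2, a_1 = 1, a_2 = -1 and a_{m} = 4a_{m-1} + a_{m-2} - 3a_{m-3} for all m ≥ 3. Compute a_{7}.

618

The ordinary generating function has denominator 1 - 4q - q^2 + 3q^3.
Iterating the recurrence: a_0,…,a_{7} = -2, 1, -1, 3, 8, 38, 151, 618.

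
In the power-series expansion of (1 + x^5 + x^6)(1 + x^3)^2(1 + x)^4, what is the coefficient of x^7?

(1 + x^5 + x^6) has coefficients 1,0,0,0,0,1,1 for degrees 0…6.
(1 + x^3)^2 has coefficients 1,0,0,2,0,0,1,0 for degrees 0…7.
Finally multiplying by (1 + x)^4, the product of all factors after the first has coefficients 1,4,6,6,9,12,9,6 for degrees 0…7.
[x^7] = 1·6 + 1·6 + 1·4 = 16.

16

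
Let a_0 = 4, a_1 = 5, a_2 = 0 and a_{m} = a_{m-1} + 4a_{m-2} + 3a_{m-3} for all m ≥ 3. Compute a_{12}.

226559

The ordinary generating function has denominator 1 - t - 4t^2 - 3t^3.
Iterating the recurrence: a_0,…,a_{12} = 4, 5, 0, 32, 47, 175, 459, 1300, 3661, 10238, 28782, 80717, 226559.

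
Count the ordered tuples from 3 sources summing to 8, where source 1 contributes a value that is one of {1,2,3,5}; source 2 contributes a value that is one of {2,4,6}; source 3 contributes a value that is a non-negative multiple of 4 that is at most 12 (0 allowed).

The generating function for the choices is (t + t^2 + t^3 + t^5)·(t^2 + t^4 + t^6)·(1 + t^4 + t^8 + t^12); the count is [t^8].
(t + t^2 + t^3 + t^5) has coefficients 0,1,1,1,0,1 for degrees 0…5.
(t^2 + t^4 + t^6) has coefficients 0,0,1,0,1,0,1,0,0 for degrees 0…8.
Finally multiplying by (1 + t^4 + t^8 + t^12), the product of all factors after the first has coefficients 0,0,1,0,1,0,2,0,1 for degrees 0…8.
[t^8] = 1·0 + 1·2 + 1·0 + 1·0 = 2.

2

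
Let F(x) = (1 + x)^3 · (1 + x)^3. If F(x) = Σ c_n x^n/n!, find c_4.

The EGF product rule gives c_4 = Σ_{k_1+k_2=4} C(4; k_1,k_2) · ∏ g_i(k_i), where (1+x)^3 gives the falling factorial (3)_k; (1+x)^3 gives the falling factorial (3)_k.
g_1(k) for k = 0…4: 1, 3, 6, 6, 0.
g_2(k) for k = 0…4: 1, 3, 6, 6, 0.
c_4 = Σ_k C(4,k)·g_1(k)·g_2(4−k) = 4·3·6 + 6·6·6 + 4·6·3 = 72 + 216 + 72 = 360.

360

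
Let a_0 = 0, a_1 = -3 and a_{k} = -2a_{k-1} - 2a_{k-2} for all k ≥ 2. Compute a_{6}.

The ordinary generating function has denominator 1 + 2t + 2t^2.
Iterating the recurrence: a_0,…,a_{6} = 0, -3, 6, -6, 0, 12, -24.

-24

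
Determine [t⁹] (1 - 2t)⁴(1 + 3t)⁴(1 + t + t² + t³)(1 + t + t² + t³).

-1146

(1 - 2t)⁴ has coefficients 1,-8,24,-32,16 for degrees 0…4.
(1 + 3t)⁴ has coefficients 1,12,54,108,81,0,0,0,0,0 for degrees 0…9.
Multiplying by (1 + t + t² + t³) gives running coefficients 1,13,67,175,255,243,189,81,0,0 for degrees 0…9.
Finally multiplying by (1 + t + t² + t³), the product of all factors after the first has coefficients 1,14,81,256,510,740,862,768,513,270 for degrees 0…9.
[t⁹] = 1·270 − 8·513 + 24·768 − 32·862 + 16·740 = -1146.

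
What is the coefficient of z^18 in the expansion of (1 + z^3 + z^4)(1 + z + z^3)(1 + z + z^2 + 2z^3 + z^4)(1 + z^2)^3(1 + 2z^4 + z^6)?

(1 + z^3 + z^4) has coefficients 1,0,0,1,1 for degrees 0…4.
(1 + z + z^3) has coefficients 1,1,0,1,0,0,0,0,0,0,0,0,0,0,0,0,0,0,0 for degrees 0…18.
Multiplying by (1 + z + z^2 + 2z^3 + z^4) gives running coefficients 1,2,2,4,4,2,2,1,0,0,0,0,0,0,0,0,0,0,0 for degrees 0…18.
Multiplying by (1 + z^2)^3 gives running coefficients 1,2,5,10,13,20,21,21,20,13,10,5,2,1,0,0,0,0,0 for degrees 0…18.
Finally multiplying by (1 + 2z^4 + z^6), the product of all factors after the first has coefficients 1,2,5,10,15,24,32,43,51,63,65,67,63,48,40,23,14,7,2 for degrees 0…18.
[z^18] = 1·2 + 1·23 + 1·40 = 65.

65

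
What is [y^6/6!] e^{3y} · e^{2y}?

15625

The EGF product rule gives c_6 = Σ_{k_1+k_2=6} C(6; k_1,k_2) · ∏ g_i(k_i), where e^{3y} gives (3)^k; e^{2y} gives (2)^k.
g_1(k) for k = 0…6: 1, 3, 9, 27, 81, 243, 729.
g_2(k) for k = 0…6: 1, 2, 4, 8, 16, 32, 64.
c_6 = Σ_k C(6,k)·g_1(k)·g_2(6−k) = 1·1·64 + 6·3·32 + 15·9·16 + 20·27·8 + 15·81·4 + 6·243·2 + 1·729·1 = 64 + 576 + 2160 + 4320 + 4860 + 2916 + 729 = 15625.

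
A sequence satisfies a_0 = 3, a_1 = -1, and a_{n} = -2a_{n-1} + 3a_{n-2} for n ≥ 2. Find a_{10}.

The ordinary generating function has denominator 1 + 2y - 3y^2.
Iterating the recurrence: a_0,…,a_{10} = 3, -1, 11, -25, 83, -241, 731, -2185, 6563, -19681, 59051.

59051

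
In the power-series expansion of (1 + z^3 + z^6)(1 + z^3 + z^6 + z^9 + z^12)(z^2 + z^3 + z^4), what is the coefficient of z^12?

(1 + z^3 + z^6) has coefficients 1,0,0,1,0,0,1 for degrees 0…6.
(1 + z^3 + z^6 + z^9 + z^12) has coefficients 1,0,0,1,0,0,1,0,0,1,0,0,1 for degrees 0…12.
Finally multiplying by (z^2 + z^3 + z^4), the product of all factors after the first has coefficients 0,0,1,1,1,1,1,1,1,1,1,1,1 for degrees 0…12.
[z^12] = 1·1 + 1·1 + 1·1 = 3.

3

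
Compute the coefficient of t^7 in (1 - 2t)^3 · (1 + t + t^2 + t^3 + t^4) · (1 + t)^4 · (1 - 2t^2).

(1 - 2t)^3 has coefficients 1,-6,12,-8 for degrees 0…3.
(1 + t + t^2 + t^3 + t^4) has coefficients 1,1,1,1,1,0,0,0 for degrees 0…7.
Multiplying by (1 + t)^4 gives running coefficients 1,5,11,15,16,15,11,5 for degrees 0…7.
Finally multiplying by (1 - 2t^2), the product of all factors after the first has coefficients 1,5,9,5,-6,-15,-21,-25 for degrees 0…7.
[t^7] = 1·(-25) − 6·(-21) + 12·(-15) − 8·(-6) = -31.

-31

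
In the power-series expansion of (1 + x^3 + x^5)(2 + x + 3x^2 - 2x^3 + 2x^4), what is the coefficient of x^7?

5

(1 + x^3 + x^5) has coefficients 1,0,0,1,0,1 for degrees 0…5.
(2 + x + 3x^2 - 2x^3 + 2x^4) has coefficients 2,1,3,-2,2,0,0,0 for degrees 0…7.
[x^7] = 1·0 + 1·2 + 1·3 = 5.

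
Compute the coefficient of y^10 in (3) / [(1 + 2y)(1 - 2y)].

3072

Partial fractions give a closed form: a_n = (3/2)·(-2)^n + (3/2)·2^n.
At n = 10: a_10 = 3072.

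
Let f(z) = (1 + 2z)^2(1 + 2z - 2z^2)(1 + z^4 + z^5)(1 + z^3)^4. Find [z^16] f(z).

33

(1 + 2z)^2 has coefficients 1,4,4 for degrees 0…2.
(1 + 2z - 2z^2) has coefficients 1,2,-2,0,0,0,0,0,0,0,0,0,0,0,0,0,0 for degrees 0…16.
Multiplying by (1 + z^4 + z^5) gives running coefficients 1,2,-2,0,1,3,0,-2,0,0,0,0,0,0,0,0,0 for degrees 0…16.
Finally multiplying by (1 + z^3)^4, the product of all factors after the first has coefficients 1,2,-2,4,9,-5,6,14,0,4,6,10,1,-6,10,0,-7 for degrees 0…16.
[z^16] = 1·(-7) + 4·0 + 4·10 = 33.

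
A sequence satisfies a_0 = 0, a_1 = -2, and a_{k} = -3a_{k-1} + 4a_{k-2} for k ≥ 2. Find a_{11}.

The ordinary generating function has denominator 1 + 3t - 4t^2.
Iterating the recurrence: a_0,…,a_{11} = 0, -2, 6, -26, 102, -410, 1638, -6554, 26214, -104858, 419430, -1677722.

-1677722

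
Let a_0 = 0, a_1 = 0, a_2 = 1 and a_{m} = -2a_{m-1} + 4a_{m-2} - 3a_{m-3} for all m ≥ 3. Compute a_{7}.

-316

The ordinary generating function has denominator 1 + 2y - 4y^2 + 3y^3.
Iterating the recurrence: a_0,…,a_{7} = 0, 0, 1, -2, 8, -27, 92, -316.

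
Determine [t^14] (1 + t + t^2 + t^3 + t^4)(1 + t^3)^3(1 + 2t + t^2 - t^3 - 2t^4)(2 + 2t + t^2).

-31

(1 + t + t^2 + t^3 + t^4) has coefficients 1,1,1,1,1 for degrees 0…4.
(1 + t^3)^3 has coefficients 1,0,0,3,0,0,3,0,0,1,0,0,0,0,0 for degrees 0…14.
Multiplying by (1 + 2t + t^2 - t^3 - 2t^4) gives running coefficients 1,2,1,2,4,3,0,0,3,-2,-4,1,-1,-2,0 for degrees 0…14.
Finally multiplying by (2 + 2t + t^2), the product of all factors after the first has coefficients 2,6,7,8,13,16,10,3,6,2,-9,-8,-4,-5,-5 for degrees 0…14.
[t^14] = 1·(-5) + 1·(-5) + 1·(-4) + 1·(-8) + 1·(-9) = -31.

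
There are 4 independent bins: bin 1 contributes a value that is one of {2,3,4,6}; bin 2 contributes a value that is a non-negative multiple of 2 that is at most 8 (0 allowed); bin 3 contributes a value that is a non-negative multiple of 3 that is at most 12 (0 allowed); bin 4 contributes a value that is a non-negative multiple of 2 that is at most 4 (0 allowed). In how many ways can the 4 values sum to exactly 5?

3

The generating function for the choices is (y² + y³ + y⁴ + y⁶)·(1 + y² + y⁴ + y⁶ + y⁸)·(1 + y³ + y⁶ + y⁹ + y¹²)·(1 + y² + y⁴); the count is [y⁵].
(y² + y³ + y⁴ + y⁶) has coefficients 0,0,1,1,1,0 for degrees 0…5.
(1 + y² + y⁴ + y⁶ + y⁸) has coefficients 1,0,1,0,1,0 for degrees 0…5.
Multiplying by (1 + y³ + y⁶ + y⁹ + y¹²) gives running coefficients 1,0,1,1,1,1 for degrees 0…5.
Finally multiplying by (1 + y² + y⁴), the product of all factors after the first has coefficients 1,0,2,1,3,2 for degrees 0…5.
[y⁵] = 1·1 + 1·2 + 1·0 = 3.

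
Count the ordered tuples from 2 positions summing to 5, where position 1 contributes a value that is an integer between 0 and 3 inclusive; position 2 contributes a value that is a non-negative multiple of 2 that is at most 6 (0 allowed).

2

The generating function for the choices is (1 + x + x^2 + x^3)·(1 + x^2 + x^4 + x^6); the count is [x^5].
(1 + x + x^2 + x^3) has coefficients 1,1,1,1 for degrees 0…3.
(1 + x^2 + x^4 + x^6) has coefficients 1,0,1,0,1,0 for degrees 0…5.
[x^5] = 1·0 + 1·1 + 1·0 + 1·1 = 2.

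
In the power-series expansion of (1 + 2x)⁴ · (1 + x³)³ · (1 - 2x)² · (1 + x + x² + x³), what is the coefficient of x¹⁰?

197

(1 + 2x)⁴ has coefficients 1,8,24,32,16 for degrees 0…4.
(1 + x³)³ has coefficients 1,0,0,3,0,0,3,0,0,1,0 for degrees 0…10.
Multiplying by (1 - 2x)² gives running coefficients 1,-4,4,3,-12,12,3,-12,12,1,-4 for degrees 0…10.
Finally multiplying by (1 + x + x² + x³), the product of all factors after the first has coefficients 1,-3,1,4,-9,7,6,-9,15,4,-3 for degrees 0…10.
[x¹⁰] = 1·(-3) + 8·4 + 24·15 + 32·(-9) + 16·6 = 197.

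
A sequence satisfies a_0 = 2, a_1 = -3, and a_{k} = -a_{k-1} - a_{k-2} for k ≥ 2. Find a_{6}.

2

The ordinary generating function has denominator 1 + z + z^2.
Iterating the recurrence: a_0,…,a_{6} = 2, -3, 1, 2, -3, 1, 2.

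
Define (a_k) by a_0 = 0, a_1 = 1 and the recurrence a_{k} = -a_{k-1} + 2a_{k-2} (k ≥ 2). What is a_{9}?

The ordinary generating function has denominator 1 + y - 2y^2.
Iterating the recurrence: a_0,…,a_{9} = 0, 1, -1, 3, -5, 11, -21, 43, -85, 171.

171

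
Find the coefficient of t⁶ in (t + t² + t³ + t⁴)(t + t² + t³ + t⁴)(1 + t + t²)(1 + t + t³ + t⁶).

(t + t² + t³ + t⁴) has coefficients 0,1,1,1,1 for degrees 0…4.
(t + t² + t³ + t⁴) has coefficients 0,1,1,1,1,0,0 for degrees 0…6.
Multiplying by (1 + t + t²) gives running coefficients 0,1,2,3,3,2,1 for degrees 0…6.
Finally multiplying by (1 + t + t³ + t⁶), the product of all factors after the first has coefficients 0,1,3,5,7,7,6 for degrees 0…6.
[t⁶] = 1·7 + 1·7 + 1·5 + 1·3 = 22.

22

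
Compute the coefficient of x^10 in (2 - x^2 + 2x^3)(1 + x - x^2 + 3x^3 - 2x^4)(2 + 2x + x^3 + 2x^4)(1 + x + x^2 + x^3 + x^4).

23

(2 - x^2 + 2x^3) has coefficients 2,0,-1,2 for degrees 0…3.
(1 + x - x^2 + 3x^3 - 2x^4) has coefficients 1,1,-1,3,-2,0,0,0,0,0,0 for degrees 0…10.
Multiplying by (2 + 2x + x^3 + 2x^4) gives running coefficients 2,4,0,5,5,-3,1,4,-4,0,0 for degrees 0…10.
Finally multiplying by (1 + x + x^2 + x^3 + x^4), the product of all factors after the first has coefficients 2,6,6,11,16,11,8,12,3,-2,1 for degrees 0…10.
[x^10] = 2·1 − 1·3 + 2·12 = 23.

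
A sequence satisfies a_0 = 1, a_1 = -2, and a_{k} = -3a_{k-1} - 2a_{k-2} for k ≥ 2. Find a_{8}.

256

The ordinary generating function has denominator 1 + 3y + 2y^2.
Iterating the recurrence: a_0,…,a_{8} = 1, -2, 4, -8, 16, -32, 64, -128, 256.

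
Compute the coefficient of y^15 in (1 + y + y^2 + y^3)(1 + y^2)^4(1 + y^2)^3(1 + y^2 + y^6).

106

(1 + y + y^2 + y^3) has coefficients 1,1,1,1 for degrees 0…3.
(1 + y^2)^4 has coefficients 1,0,4,0,6,0,4,0,1,0,0,0,0,0,0,0 for degrees 0…15.
Multiplying by (1 + y^2)^3 gives running coefficients 1,0,7,0,21,0,35,0,35,0,21,0,7,0,1,0 for degrees 0…15.
Finally multiplying by (1 + y^2 + y^6), the product of all factors after the first has coefficients 1,0,8,0,28,0,57,0,77,0,77,0,63,0,43,0 for degrees 0…15.
[y^15] = 1·0 + 1·43 + 1·0 + 1·63 = 106.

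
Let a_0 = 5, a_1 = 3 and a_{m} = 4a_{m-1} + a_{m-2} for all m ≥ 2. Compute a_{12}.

31206973

The ordinary generating function has denominator 1 - 4x - x^2.
Iterating the recurrence: a_0,…,a_{12} = 5, 3, 17, 71, 301, 1275, 5401, 22879, 96917, 410547, 1739105, 7366967, 31206973.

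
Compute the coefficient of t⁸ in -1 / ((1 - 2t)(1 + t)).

Partial fractions give a closed form: a_n = (-2/3)·2^n + (-1/3)·(-1)^n.
At n = 8: a_8 = -171.

-171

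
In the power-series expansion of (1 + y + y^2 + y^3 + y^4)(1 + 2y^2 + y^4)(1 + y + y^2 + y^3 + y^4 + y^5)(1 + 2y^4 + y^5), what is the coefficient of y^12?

49

(1 + y + y^2 + y^3 + y^4) has coefficients 1,1,1,1,1 for degrees 0…4.
(1 + 2y^2 + y^4) has coefficients 1,0,2,0,1,0,0,0,0,0,0,0,0 for degrees 0…12.
Multiplying by (1 + y + y^2 + y^3 + y^4 + y^5) gives running coefficients 1,1,3,3,4,4,3,3,1,1,0,0,0 for degrees 0…12.
Finally multiplying by (1 + 2y^4 + y^5), the product of all factors after the first has coefficients 1,1,3,3,6,7,10,12,12,13,10,9,5 for degrees 0…12.
[y^12] = 1·5 + 1·9 + 1·10 + 1·13 + 1·12 = 49.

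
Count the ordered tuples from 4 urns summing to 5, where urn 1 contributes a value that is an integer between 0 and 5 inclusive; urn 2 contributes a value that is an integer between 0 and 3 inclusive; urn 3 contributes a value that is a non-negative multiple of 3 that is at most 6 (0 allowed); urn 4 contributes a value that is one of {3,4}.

The generating function for the choices is (1 + t + t² + t³ + t⁴ + t⁵)·(1 + t + t² + t³)·(1 + t³ + t⁶)·(t³ + t⁴); the count is [t⁵].
(1 + t + t² + t³ + t⁴ + t⁵) has coefficients 1,1,1,1,1,1 for degrees 0…5.
(1 + t + t² + t³) has coefficients 1,1,1,1,0,0 for degrees 0…5.
Multiplying by (1 + t³ + t⁶) gives running coefficients 1,1,1,2,1,1 for degrees 0…5.
Finally multiplying by (t³ + t⁴), the product of all factors after the first has coefficients 0,0,0,1,2,2 for degrees 0…5.
[t⁵] = 1·2 + 1·2 + 1·1 + 1·0 + 1·0 + 1·0 = 5.

5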